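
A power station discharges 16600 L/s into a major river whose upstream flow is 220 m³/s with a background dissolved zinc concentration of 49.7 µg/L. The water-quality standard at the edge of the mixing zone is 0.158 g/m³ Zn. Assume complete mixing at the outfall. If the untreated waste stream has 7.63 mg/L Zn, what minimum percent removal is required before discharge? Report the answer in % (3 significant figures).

79.1 %

16600 L/s = 16.6 m³/s.
49.7 µg/L = 0.0497 mg/L.
Mass balance: 0.158·236.6 = 16.6·Cₑ + 220·0.0497.
Cₑ = (37.38 − 10.93) / 16.6 = 1.593 mg/L.
Required removal = 1 − 1.593/7.63 = 79.12 %.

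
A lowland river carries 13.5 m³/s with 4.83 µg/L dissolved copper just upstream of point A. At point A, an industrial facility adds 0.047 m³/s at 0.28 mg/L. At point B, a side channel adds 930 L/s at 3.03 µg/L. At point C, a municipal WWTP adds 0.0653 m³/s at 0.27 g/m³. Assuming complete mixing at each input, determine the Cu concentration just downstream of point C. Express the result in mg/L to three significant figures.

0.00679 mg/L

4.83 µg/L = 0.00483 mg/L.
After input A: C = (13.5·0.00483 + 0.047·0.28) / 13.55 = 0.005785 mg/L.
930 L/s = 0.93 m³/s.
3.03 µg/L = 0.00303 mg/L.
After input B: C = (13.55·0.005785 + 0.93·0.00303) / 14.48 = 0.005608 mg/L.
After input C: C = (14.48·0.005608 + 0.0653·0.27) / 14.54 = 0.006795 mg/L.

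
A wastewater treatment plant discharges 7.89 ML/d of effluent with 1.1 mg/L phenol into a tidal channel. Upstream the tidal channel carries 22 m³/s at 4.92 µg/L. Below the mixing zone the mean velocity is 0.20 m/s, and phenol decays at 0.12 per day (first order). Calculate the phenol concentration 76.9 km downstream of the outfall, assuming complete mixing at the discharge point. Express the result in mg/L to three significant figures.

7.89 ML/d = 0.09132 m³/s.
4.92 µg/L = 0.00492 mg/L.
After complete mixing, C₀ = (0.09132·1.1 + 22·0.00492) / 22.09 = 0.009447 mg/L.
Travel time t = 7.69e+04 m / 0.20 m/s = 3.845e+05 s = 4.45 d.
C = 0.009447·exp(−0.12·4.45) = 0.009447·0.5862 = 0.005538 mg/L.

0.00554 mg/L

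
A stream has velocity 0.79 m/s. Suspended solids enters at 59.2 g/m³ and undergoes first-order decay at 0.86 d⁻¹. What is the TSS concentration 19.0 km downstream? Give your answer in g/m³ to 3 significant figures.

46.6 g/m³

Travel time t = 19.0 km / 0.79 m/s = 1.9e+04/0.79 = 2.405e+04 s = 0.2784 d.
First-order decay: C = 59.2·exp(−0.86·0.2784) = 59.2·0.7871 = 46.6 g/m³.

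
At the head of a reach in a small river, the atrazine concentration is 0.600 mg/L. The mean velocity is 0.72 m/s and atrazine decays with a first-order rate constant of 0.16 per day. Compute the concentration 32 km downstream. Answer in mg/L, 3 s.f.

0.553 mg/L

Travel time t = 32 km / 0.72 m/s = 3.2e+04/0.72 = 4.444e+04 s = 0.5144 d.
First-order decay: C = 0.600·exp(−0.16·0.5144) = 0.600·0.921 = 0.5526 mg/L.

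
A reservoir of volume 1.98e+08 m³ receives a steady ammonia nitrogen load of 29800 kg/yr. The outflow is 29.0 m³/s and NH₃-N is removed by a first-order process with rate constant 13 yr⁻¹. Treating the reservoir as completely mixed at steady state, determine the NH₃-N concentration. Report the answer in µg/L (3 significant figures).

8.54 µg/L

Outflow Q = 29.0 m³/s × 3.156e+07 s/yr = 9.152e+08 m³/yr.
Steady-state CSTR mass balance: W = Q·C + k·V·C, so C = W/(Q + kV).
Q + kV = 9.152e+08 + 13·1.98e+08 = 3.489e+09 m³/yr.
C = 29800/3.489e+09 = 8.541e-06 kg/m³ = 0.008541 mg/L = 8.541 µg/L.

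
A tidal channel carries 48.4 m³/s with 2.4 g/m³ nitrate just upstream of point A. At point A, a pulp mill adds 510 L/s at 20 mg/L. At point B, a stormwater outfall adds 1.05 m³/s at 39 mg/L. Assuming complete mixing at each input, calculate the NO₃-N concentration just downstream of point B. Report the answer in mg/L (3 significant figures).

510 L/s = 0.51 m³/s.
After input A: C = (48.4·2.4 + 0.51·20) / 48.91 = 2.584 mg/L.
After input B: C = (48.91·2.584 + 1.05·39) / 49.96 = 3.349 mg/L.

3.35 mg/L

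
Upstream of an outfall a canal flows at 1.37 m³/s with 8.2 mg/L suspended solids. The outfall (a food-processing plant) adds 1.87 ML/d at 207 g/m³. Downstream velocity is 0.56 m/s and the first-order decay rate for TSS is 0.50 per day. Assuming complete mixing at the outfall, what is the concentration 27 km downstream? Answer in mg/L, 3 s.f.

1.87 ML/d = 0.02164 m³/s.
After complete mixing, C₀ = (0.02164·207 + 1.37·8.2) / 1.392 = 11.29 mg/L.
Travel time t = 2.7e+04 m / 0.56 m/s = 4.821e+04 s = 0.558 d.
C = 11.29·exp(−0.50·0.558) = 11.29·0.7565 = 8.543 mg/L.

8.54 mg/L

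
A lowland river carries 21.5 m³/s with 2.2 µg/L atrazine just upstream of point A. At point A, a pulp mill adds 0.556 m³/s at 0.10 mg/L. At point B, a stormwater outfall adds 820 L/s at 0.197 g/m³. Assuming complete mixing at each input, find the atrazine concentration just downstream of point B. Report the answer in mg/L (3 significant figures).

0.0116 mg/L

2.2 µg/L = 0.0022 mg/L.
After input A: C = (21.5·0.0022 + 0.556·0.1) / 22.06 = 0.004665 mg/L.
820 L/s = 0.82 m³/s.
After input B: C = (22.06·0.004665 + 0.82·0.197) / 22.88 = 0.01156 mg/L.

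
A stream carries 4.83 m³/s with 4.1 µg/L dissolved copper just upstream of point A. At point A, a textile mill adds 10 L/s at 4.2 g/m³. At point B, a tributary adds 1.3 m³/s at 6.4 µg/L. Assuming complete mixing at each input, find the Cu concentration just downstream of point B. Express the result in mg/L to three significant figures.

4.1 µg/L = 0.0041 mg/L.
10 L/s = 0.01 m³/s.
After input A: C = (4.83·0.0041 + 0.01·4.2) / 4.84 = 0.01277 mg/L.
6.4 µg/L = 0.0064 mg/L.
After input B: C = (4.84·0.01277 + 1.3·0.0064) / 6.14 = 0.01142 mg/L.

0.0114 mg/L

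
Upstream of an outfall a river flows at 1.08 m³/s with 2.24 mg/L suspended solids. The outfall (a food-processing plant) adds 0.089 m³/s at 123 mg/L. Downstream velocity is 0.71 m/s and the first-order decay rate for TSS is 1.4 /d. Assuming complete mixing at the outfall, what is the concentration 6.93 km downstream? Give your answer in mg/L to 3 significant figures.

After complete mixing, C₀ = (0.089·123 + 1.08·2.24) / 1.169 = 11.43 mg/L.
Travel time t = 6930 m / 0.71 m/s = 9761 s = 0.113 d.
C = 11.43·exp(−1.4·0.113) = 11.43·0.8537 = 9.761 mg/L.

9.76 mg/L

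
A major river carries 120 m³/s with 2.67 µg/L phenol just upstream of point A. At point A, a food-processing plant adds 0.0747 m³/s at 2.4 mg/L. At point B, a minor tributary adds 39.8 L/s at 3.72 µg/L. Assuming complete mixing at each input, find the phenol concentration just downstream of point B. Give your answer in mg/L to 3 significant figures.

2.67 µg/L = 0.00267 mg/L.
After input A: C = (120·0.00267 + 0.0747·2.4) / 120.1 = 0.004161 mg/L.
39.8 L/s = 0.0398 m³/s.
3.72 µg/L = 0.00372 mg/L.
After input B: C = (120.1·0.004161 + 0.0398·0.00372) / 120.1 = 0.004161 mg/L.

0.00416 mg/L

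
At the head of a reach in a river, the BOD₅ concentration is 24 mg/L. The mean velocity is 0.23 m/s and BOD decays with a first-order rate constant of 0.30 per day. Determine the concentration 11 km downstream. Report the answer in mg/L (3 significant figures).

Travel time t = 11 km / 0.23 m/s = 1.1e+04/0.23 = 4.783e+04 s = 0.5535 d.
First-order decay: C = 24·exp(−0.30·0.5535) = 24·0.847 = 20.33 mg/L.

20.3 mg/L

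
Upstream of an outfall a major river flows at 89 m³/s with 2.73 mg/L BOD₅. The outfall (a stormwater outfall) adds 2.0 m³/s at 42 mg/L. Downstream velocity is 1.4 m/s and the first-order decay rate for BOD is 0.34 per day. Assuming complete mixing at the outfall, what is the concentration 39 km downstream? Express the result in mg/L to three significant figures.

3.22 mg/L

After complete mixing, C₀ = (2·42 + 89·2.73) / 91 = 3.593 mg/L.
Travel time t = 3.9e+04 m / 1.4 m/s = 2.786e+04 s = 0.3224 d.
C = 3.593·exp(−0.34·0.3224) = 3.593·0.8962 = 3.22 mg/L.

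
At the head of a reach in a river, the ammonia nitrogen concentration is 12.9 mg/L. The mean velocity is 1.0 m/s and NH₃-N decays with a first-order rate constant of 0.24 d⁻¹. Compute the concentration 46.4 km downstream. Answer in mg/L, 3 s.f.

Travel time t = 46.4 km / 1.0 m/s = 4.64e+04/1.0 = 4.64e+04 s = 0.537 d.
First-order decay: C = 12.9·exp(−0.24·0.537) = 12.9·0.8791 = 11.34 mg/L.

11.3 mg/L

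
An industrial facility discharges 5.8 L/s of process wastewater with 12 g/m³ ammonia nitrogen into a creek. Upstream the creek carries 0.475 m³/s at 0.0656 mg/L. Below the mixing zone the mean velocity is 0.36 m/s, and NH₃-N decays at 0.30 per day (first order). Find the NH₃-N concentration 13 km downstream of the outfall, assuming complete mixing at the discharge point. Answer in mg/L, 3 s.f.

0.185 mg/L

5.8 L/s = 0.0058 m³/s.
After complete mixing, C₀ = (0.0058·12 + 0.475·0.0656) / 0.4808 = 0.2096 mg/L.
Travel time t = 1.3e+04 m / 0.36 m/s = 3.611e+04 s = 0.418 d.
C = 0.2096·exp(−0.30·0.418) = 0.2096·0.8822 = 0.1849 mg/L.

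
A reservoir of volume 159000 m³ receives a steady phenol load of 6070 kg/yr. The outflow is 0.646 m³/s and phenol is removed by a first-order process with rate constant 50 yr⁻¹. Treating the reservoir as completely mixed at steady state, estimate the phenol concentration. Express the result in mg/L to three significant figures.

0.214 mg/L

Outflow Q = 0.646 m³/s × 3.156e+07 s/yr = 2.039e+07 m³/yr.
Steady-state CSTR mass balance: W = Q·C + k·V·C, so C = W/(Q + kV).
Q + kV = 2.039e+07 + 50·159000 = 2.834e+07 m³/yr.
C = 6070/2.834e+07 = 0.0002142 kg/m³ = 0.2142 mg/L.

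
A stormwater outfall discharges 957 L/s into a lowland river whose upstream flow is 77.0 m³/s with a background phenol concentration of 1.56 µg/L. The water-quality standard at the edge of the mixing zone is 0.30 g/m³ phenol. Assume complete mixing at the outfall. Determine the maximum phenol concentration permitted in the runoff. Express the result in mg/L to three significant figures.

957 L/s = 0.957 m³/s.
1.56 µg/L = 0.00156 mg/L.
Mass balance: 0.3·77.96 = 0.957·Cₑ + 77·0.00156.
Cₑ = (23.39 − 0.1201) / 0.957 = 24.31 mg/L.

24.3 mg/L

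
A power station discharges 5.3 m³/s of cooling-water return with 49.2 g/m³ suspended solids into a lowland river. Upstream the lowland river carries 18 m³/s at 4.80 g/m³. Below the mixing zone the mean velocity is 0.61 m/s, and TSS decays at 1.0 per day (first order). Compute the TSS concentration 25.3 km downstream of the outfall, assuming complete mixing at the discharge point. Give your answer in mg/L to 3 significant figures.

After complete mixing, C₀ = (5.3·49.2 + 18·4.8) / 23.3 = 14.9 mg/L.
Travel time t = 2.53e+04 m / 0.61 m/s = 4.148e+04 s = 0.48 d.
C = 14.9·exp(−1.0·0.48) = 14.9·0.6188 = 9.219 mg/L.

9.22 mg/L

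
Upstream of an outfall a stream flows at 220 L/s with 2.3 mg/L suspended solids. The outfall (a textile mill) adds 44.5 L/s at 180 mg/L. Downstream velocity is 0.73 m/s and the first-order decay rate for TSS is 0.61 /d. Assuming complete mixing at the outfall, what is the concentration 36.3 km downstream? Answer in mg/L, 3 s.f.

44.5 L/s = 0.0445 m³/s.
220 L/s = 0.22 m³/s.
After complete mixing, C₀ = (0.0445·180 + 0.22·2.3) / 0.2645 = 32.2 mg/L.
Travel time t = 3.63e+04 m / 0.73 m/s = 4.973e+04 s = 0.5755 d.
C = 32.2·exp(−0.61·0.5755) = 32.2·0.7039 = 22.66 mg/L.

22.7 mg/L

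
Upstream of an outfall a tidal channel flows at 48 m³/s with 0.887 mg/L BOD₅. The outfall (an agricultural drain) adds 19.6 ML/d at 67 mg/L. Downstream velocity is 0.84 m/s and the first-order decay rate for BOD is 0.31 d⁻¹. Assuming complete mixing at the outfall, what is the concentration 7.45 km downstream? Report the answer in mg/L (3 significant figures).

19.6 ML/d = 0.2269 m³/s.
After complete mixing, C₀ = (0.2269·67 + 48·0.887) / 48.23 = 1.198 mg/L.
Travel time t = 7450 m / 0.84 m/s = 8869 s = 0.1027 d.
C = 1.198·exp(−0.31·0.1027) = 1.198·0.9687 = 1.16 mg/L.

1.16 mg/L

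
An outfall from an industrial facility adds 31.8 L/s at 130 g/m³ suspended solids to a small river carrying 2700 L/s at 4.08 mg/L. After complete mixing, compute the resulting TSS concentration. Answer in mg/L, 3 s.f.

5.55 mg/L

31.8 L/s = 0.0318 m³/s.
2700 L/s = 2.7 m³/s.
Conservation of mass across the mixing zone: C = (0.0318·130 + 2.7·4.08) / (0.0318 + 2.7) = 15.15/2.732 = 5.546 mg/L.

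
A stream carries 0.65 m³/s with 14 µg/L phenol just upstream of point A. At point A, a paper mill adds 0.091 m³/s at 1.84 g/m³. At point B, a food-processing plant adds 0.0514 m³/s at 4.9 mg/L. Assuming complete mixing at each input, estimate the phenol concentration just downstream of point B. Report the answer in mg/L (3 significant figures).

14 µg/L = 0.014 mg/L.
After input A: C = (0.65·0.014 + 0.091·1.84) / 0.741 = 0.2382 mg/L.
After input B: C = (0.741·0.2382 + 0.0514·4.9) / 0.7924 = 0.5406 mg/L.

0.541 mg/L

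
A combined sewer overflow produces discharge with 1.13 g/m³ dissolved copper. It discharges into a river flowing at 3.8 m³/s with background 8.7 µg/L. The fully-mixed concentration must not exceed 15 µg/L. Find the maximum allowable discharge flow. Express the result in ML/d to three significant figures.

1.86 ML/d

8.7 µg/L = 0.0087 mg/L.
15 µg/L = 0.015 mg/L.
Mass balance at complete mixing: C_std·(Q_w + Q_r) = Q_w·C_e + Q_r·C_b.
Rearranging, Q_w = Q_r·(C_std − C_b)/(C_e − C_std) = 3.8·(0.015 − 0.0087) / (1.13 − 0.015) = 0.02147 m³/s.
= 1.855 ML/d.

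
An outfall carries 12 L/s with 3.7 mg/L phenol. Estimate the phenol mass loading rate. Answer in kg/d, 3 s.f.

12 L/s = 0.012 m³/s.
Mass flux = Q·C = 0.012 m³/s × 3.7 g/m³ = 0.0444 g/s.
= 0.0444 g/s × 86.4 = 3.836 kg/d.

3.84 kg/d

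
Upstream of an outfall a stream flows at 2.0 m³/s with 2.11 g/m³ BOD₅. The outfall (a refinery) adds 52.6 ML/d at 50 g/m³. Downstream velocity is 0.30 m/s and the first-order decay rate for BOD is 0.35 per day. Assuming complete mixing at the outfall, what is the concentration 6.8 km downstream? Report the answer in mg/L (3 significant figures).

52.6 ML/d = 0.6088 m³/s.
After complete mixing, C₀ = (0.6088·50 + 2·2.11) / 2.609 = 13.29 mg/L.
Travel time t = 6800 m / 0.30 m/s = 2.267e+04 s = 0.2623 d.
C = 13.29·exp(−0.35·0.2623) = 13.29·0.9123 = 12.12 mg/L.

12.1 mg/L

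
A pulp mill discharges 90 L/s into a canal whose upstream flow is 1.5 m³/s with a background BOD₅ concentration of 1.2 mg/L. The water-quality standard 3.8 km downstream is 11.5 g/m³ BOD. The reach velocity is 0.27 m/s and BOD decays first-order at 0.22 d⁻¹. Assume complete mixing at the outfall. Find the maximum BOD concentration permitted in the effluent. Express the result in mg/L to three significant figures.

90 L/s = 0.09 m³/s.
Travel time to the compliance point: t = 3800/0.27 = 1.407e+04 s = 0.1629 d; decay factor exp(−0.22·0.1629) = 0.9648.
So the concentration just after mixing may be at most 11.5/0.9648 = 11.92 mg/L.
Mass balance: 11.92·1.59 = 0.09·Cₑ + 1.5·1.2.
Cₑ = (18.95 − 1.8) / 0.09 = 190.6 mg/L.

191 mg/L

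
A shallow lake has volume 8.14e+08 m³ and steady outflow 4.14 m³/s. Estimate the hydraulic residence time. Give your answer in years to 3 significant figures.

6.23 yr

Q = 4.14 m³/s × 3.156e+07 s/yr = 1.306e+08 m³/yr.
Hydraulic residence time τ = V/Q = 8.14e+08/1.306e+08 = 6.23 yr.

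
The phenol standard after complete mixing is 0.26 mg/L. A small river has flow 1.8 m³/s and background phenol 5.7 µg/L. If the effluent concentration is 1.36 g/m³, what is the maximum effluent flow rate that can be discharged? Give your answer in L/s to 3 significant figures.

5.7 µg/L = 0.0057 mg/L.
Mass balance at complete mixing: C_std·(Q_w + Q_r) = Q_w·C_e + Q_r·C_b.
Rearranging, Q_w = Q_r·(C_std − C_b)/(C_e − C_std) = 1.8·(0.26 − 0.0057) / (1.36 − 0.26) = 0.4161 m³/s.
= 416.1 L/s.

416 L/s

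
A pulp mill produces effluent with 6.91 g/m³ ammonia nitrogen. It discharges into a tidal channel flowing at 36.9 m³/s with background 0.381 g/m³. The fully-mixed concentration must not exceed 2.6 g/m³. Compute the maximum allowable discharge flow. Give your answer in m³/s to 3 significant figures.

Mass balance at complete mixing: C_std·(Q_w + Q_r) = Q_w·C_e + Q_r·C_b.
Rearranging, Q_w = Q_r·(C_std − C_b)/(C_e − C_std) = 36.9·(2.6 − 0.381) / (6.91 − 2.6) = 19 m³/s.

19.0 m³/s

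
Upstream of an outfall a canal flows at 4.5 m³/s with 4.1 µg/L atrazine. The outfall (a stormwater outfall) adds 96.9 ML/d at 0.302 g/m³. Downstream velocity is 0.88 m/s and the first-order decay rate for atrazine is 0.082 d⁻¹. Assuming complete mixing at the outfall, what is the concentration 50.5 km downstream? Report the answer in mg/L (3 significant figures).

0.0602 mg/L

96.9 ML/d = 1.122 m³/s.
4.1 µg/L = 0.0041 mg/L.
After complete mixing, C₀ = (1.122·0.302 + 4.5·0.0041) / 5.622 = 0.06353 mg/L.
Travel time t = 5.05e+04 m / 0.88 m/s = 5.739e+04 s = 0.6642 d.
C = 0.06353·exp(−0.082·0.6642) = 0.06353·0.947 = 0.06017 mg/L.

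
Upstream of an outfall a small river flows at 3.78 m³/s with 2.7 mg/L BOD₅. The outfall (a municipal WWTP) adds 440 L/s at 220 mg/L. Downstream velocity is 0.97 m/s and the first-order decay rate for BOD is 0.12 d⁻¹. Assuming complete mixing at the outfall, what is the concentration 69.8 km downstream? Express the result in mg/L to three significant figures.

22.9 mg/L

440 L/s = 0.44 m³/s.
After complete mixing, C₀ = (0.44·220 + 3.78·2.7) / 4.22 = 25.36 mg/L.
Travel time t = 6.98e+04 m / 0.97 m/s = 7.196e+04 s = 0.8329 d.
C = 25.36·exp(−0.12·0.8329) = 25.36·0.9049 = 22.95 mg/L.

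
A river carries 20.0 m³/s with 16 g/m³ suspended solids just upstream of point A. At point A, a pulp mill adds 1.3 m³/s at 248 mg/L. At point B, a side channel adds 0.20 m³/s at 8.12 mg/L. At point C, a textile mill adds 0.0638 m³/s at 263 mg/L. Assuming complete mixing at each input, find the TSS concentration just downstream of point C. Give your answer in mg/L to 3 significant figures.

30.6 mg/L

After input A: C = (20·16 + 1.3·248) / 21.3 = 30.16 mg/L.
After input B: C = (21.3·30.16 + 0.2·8.12) / 21.5 = 29.95 mg/L.
After input C: C = (21.5·29.95 + 0.0638·263) / 21.56 = 30.64 mg/L.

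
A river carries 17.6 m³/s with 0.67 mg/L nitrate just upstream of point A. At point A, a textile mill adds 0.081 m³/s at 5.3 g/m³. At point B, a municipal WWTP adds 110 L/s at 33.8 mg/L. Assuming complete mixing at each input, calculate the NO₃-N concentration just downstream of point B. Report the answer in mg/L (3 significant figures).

After input A: C = (17.6·0.67 + 0.081·5.3) / 17.68 = 0.6912 mg/L.
110 L/s = 0.11 m³/s.
After input B: C = (17.68·0.6912 + 0.11·33.8) / 17.79 = 0.8959 mg/L.

0.896 mg/L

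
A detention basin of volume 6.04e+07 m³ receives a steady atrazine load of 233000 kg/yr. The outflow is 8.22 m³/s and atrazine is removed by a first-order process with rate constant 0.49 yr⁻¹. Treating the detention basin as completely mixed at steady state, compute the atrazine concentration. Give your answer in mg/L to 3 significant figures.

Outflow Q = 8.22 m³/s × 3.156e+07 s/yr = 2.594e+08 m³/yr.
Steady-state CSTR mass balance: W = Q·C + k·V·C, so C = W/(Q + kV).
Q + kV = 2.594e+08 + 0.49·6.04e+07 = 2.89e+08 m³/yr.
C = 233000/2.89e+08 = 0.0008062 kg/m³ = 0.8062 mg/L.

0.806 mg/L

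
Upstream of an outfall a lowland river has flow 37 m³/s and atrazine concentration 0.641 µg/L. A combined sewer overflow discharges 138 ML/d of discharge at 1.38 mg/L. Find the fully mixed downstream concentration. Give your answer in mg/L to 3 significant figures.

0.0577 mg/L

138 ML/d = 1.597 m³/s.
0.641 µg/L = 0.000641 mg/L.
By mass balance at complete mixing, C = (1.597·1.38 + 37·0.000641) / (1.597 + 37) = 2.228/38.6 = 0.05772 mg/L.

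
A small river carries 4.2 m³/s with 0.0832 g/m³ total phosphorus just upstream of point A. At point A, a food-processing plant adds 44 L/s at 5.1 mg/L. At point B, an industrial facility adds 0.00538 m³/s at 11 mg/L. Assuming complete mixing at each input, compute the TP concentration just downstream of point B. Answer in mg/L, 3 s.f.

44 L/s = 0.044 m³/s.
After input A: C = (4.2·0.0832 + 0.044·5.1) / 4.244 = 0.1352 mg/L.
After input B: C = (4.244·0.1352 + 0.00538·11) / 4.249 = 0.149 mg/L.

0.149 mg/L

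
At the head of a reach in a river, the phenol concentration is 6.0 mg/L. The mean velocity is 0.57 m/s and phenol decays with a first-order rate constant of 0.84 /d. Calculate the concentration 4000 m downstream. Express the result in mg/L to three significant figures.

5.60 mg/L

Travel time t = 4000 m / 0.57 m/s = 4000/0.57 = 7018 s = 0.08122 d.
First-order decay: C = 6.0·exp(−0.84·0.08122) = 6.0·0.934 = 5.604 mg/L.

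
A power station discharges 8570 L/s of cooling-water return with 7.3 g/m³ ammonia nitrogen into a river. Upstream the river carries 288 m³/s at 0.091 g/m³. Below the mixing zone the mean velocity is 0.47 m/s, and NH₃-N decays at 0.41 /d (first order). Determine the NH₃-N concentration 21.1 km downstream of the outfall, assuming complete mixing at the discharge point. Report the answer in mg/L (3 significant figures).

8570 L/s = 8.57 m³/s.
After complete mixing, C₀ = (8.57·7.3 + 288·0.091) / 296.6 = 0.2993 mg/L.
Travel time t = 2.11e+04 m / 0.47 m/s = 4.489e+04 s = 0.5196 d.
C = 0.2993·exp(−0.41·0.5196) = 0.2993·0.8081 = 0.2419 mg/L.

0.242 mg/L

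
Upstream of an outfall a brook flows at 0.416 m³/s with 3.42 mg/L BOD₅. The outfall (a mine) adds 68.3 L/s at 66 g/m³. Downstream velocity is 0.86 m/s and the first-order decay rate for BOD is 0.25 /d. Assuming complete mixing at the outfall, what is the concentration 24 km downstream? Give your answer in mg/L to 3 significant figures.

68.3 L/s = 0.0683 m³/s.
After complete mixing, C₀ = (0.0683·66 + 0.416·3.42) / 0.4843 = 12.25 mg/L.
Travel time t = 2.4e+04 m / 0.86 m/s = 2.791e+04 s = 0.323 d.
C = 12.25·exp(−0.25·0.323) = 12.25·0.9224 = 11.3 mg/L.

11.3 mg/L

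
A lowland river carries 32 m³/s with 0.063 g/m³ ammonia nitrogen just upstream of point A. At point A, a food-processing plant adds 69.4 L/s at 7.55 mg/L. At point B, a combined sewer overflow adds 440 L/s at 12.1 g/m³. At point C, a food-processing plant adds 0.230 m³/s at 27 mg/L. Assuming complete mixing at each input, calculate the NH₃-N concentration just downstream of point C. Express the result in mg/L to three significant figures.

69.4 L/s = 0.0694 m³/s.
After input A: C = (32·0.063 + 0.0694·7.55) / 32.07 = 0.0792 mg/L.
440 L/s = 0.44 m³/s.
After input B: C = (32.07·0.0792 + 0.44·12.1) / 32.51 = 0.2419 mg/L.
After input C: C = (32.51·0.2419 + 0.23·27) / 32.74 = 0.4299 mg/L.

0.430 mg/L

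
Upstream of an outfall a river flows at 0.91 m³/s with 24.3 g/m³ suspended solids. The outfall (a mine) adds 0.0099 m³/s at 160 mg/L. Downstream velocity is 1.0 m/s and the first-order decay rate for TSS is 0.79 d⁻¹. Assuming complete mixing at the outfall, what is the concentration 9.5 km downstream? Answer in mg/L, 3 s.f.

After complete mixing, C₀ = (0.0099·160 + 0.91·24.3) / 0.9199 = 25.76 mg/L.
Travel time t = 9500 m / 1.0 m/s = 9500 s = 0.11 d.
C = 25.76·exp(−0.79·0.11) = 25.76·0.9168 = 23.62 mg/L.

23.6 mg/L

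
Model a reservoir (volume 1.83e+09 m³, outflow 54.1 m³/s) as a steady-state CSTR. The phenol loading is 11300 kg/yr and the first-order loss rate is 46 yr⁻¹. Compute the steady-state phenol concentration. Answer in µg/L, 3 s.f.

Outflow Q = 54.1 m³/s × 3.156e+07 s/yr = 1.707e+09 m³/yr.
Steady-state CSTR mass balance: W = Q·C + k·V·C, so C = W/(Q + kV).
Q + kV = 1.707e+09 + 46·1.83e+09 = 8.589e+10 m³/yr.
C = 11300/8.589e+10 = 1.316e-07 kg/m³ = 0.0001316 mg/L = 0.1316 µg/L.

0.132 µg/L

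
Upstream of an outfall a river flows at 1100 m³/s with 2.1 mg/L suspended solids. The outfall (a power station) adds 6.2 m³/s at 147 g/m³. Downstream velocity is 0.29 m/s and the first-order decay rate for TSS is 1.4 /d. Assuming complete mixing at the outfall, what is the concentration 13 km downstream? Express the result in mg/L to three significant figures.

After complete mixing, C₀ = (6.2·147 + 1100·2.1) / 1106 = 2.912 mg/L.
Travel time t = 1.3e+04 m / 0.29 m/s = 4.483e+04 s = 0.5188 d.
C = 2.912·exp(−1.4·0.5188) = 2.912·0.4837 = 1.408 mg/L.

1.41 mg/L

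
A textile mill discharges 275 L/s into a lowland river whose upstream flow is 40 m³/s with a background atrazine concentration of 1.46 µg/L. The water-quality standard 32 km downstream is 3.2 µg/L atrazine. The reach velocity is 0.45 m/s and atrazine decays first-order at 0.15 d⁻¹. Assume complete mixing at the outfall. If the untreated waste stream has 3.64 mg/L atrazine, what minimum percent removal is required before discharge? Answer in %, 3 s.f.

275 L/s = 0.275 m³/s.
1.46 µg/L = 0.00146 mg/L.
3.2 µg/L = 0.0032 mg/L.
Travel time to the compliance point: t = 3.2e+04/0.45 = 7.111e+04 s = 0.823 d; decay factor exp(−0.15·0.823) = 0.8839.
So the concentration just after mixing may be at most 0.0032/0.8839 = 0.00362 mg/L.
Mass balance: 0.00362·40.27 = 0.275·Cₑ + 40·0.00146.
Cₑ = (0.1458 − 0.0584) / 0.275 = 0.3179 mg/L.
Required removal = 1 − 0.3179/3.64 = 91.27 %.

91.3 %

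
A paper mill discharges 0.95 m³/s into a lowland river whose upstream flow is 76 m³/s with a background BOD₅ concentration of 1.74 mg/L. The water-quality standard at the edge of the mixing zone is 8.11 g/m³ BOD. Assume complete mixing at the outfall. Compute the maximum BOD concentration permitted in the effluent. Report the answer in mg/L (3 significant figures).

Mass balance: 8.11·76.95 = 0.95·Cₑ + 76·1.74.
Cₑ = (624.1 − 132.2) / 0.95 = 517.7 mg/L.

518 mg/L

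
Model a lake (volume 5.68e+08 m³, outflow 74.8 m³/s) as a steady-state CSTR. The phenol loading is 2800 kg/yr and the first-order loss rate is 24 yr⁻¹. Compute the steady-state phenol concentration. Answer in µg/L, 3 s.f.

0.175 µg/L

Outflow Q = 74.8 m³/s × 3.156e+07 s/yr = 2.361e+09 m³/yr.
Steady-state CSTR mass balance: W = Q·C + k·V·C, so C = W/(Q + kV).
Q + kV = 2.361e+09 + 24·5.68e+08 = 1.599e+10 m³/yr.
C = 2800/1.599e+10 = 1.751e-07 kg/m³ = 0.0001751 mg/L = 0.1751 µg/L.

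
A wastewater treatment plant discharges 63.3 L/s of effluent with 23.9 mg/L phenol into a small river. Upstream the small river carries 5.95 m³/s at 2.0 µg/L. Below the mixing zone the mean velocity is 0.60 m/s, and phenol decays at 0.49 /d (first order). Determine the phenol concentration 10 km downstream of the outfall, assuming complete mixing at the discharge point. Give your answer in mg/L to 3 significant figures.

63.3 L/s = 0.0633 m³/s.
2.0 µg/L = 0.002 mg/L.
After complete mixing, C₀ = (0.0633·23.9 + 5.95·0.002) / 6.013 = 0.2536 mg/L.
Travel time t = 1e+04 m / 0.60 m/s = 1.667e+04 s = 0.1929 d.
C = 0.2536·exp(−0.49·0.1929) = 0.2536·0.9098 = 0.2307 mg/L.

0.231 mg/L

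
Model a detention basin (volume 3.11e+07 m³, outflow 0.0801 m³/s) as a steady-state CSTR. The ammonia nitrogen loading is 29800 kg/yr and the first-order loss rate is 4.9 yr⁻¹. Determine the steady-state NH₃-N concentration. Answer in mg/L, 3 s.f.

Outflow Q = 0.0801 m³/s × 3.156e+07 s/yr = 2.528e+06 m³/yr.
Steady-state CSTR mass balance: W = Q·C + k·V·C, so C = W/(Q + kV).
Q + kV = 2.528e+06 + 4.9·3.11e+07 = 1.549e+08 m³/yr.
C = 29800/1.549e+08 = 0.0001924 kg/m³ = 0.1924 mg/L.

0.192 mg/L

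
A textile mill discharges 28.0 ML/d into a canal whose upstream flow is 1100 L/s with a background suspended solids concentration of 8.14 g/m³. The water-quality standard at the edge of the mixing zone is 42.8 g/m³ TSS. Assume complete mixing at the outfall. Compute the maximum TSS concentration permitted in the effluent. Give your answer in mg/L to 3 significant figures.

28.0 ML/d = 0.3241 m³/s.
1100 L/s = 1.1 m³/s.
Mass balance: 42.8·1.424 = 0.3241·Cₑ + 1.1·8.14.
Cₑ = (60.95 − 8.954) / 0.3241 = 160.4 mg/L.

160 mg/L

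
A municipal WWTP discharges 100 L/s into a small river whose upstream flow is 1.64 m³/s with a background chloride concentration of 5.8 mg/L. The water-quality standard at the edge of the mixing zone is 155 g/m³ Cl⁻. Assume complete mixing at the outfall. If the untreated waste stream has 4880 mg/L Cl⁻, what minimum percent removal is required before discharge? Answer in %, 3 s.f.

100 L/s = 0.1 m³/s.
Mass balance: 155·1.74 = 0.1·Cₑ + 1.64·5.8.
Cₑ = (269.7 − 9.512) / 0.1 = 2602 mg/L.
Required removal = 1 − 2602/4880 = 46.68 %.

46.7 %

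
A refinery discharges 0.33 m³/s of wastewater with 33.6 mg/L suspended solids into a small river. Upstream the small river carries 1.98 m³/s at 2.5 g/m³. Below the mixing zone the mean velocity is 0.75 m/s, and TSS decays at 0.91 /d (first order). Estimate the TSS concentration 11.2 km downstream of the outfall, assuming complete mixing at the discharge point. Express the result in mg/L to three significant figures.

5.93 mg/L

After complete mixing, C₀ = (0.33·33.6 + 1.98·2.5) / 2.31 = 6.943 mg/L.
Travel time t = 1.12e+04 m / 0.75 m/s = 1.493e+04 s = 0.1728 d.
C = 6.943·exp(−0.91·0.1728) = 6.943·0.8545 = 5.932 mg/L.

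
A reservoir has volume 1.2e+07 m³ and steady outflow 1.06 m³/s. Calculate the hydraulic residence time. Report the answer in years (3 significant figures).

Q = 1.06 m³/s × 3.156e+07 s/yr = 3.345e+07 m³/yr.
Hydraulic residence time τ = V/Q = 1.2e+07/3.345e+07 = 0.3587 yr.

0.359 yr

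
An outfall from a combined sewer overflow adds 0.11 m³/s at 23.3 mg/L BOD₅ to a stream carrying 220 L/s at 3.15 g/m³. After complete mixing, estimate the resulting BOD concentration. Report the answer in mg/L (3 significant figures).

220 L/s = 0.22 m³/s.
Flow-weighted mixing gives C = (0.11·23.3 + 0.22·3.15) / (0.11 + 0.22) = 3.256/0.33 = 9.867 mg/L.

9.87 mg/L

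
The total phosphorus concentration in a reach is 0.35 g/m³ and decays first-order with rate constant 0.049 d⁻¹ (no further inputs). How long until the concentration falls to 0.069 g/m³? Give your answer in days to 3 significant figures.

t = ln(C₀/C)/k = ln(0.35/0.069)/0.049 = 1.624/0.049 = 33.14 d.

33.1 d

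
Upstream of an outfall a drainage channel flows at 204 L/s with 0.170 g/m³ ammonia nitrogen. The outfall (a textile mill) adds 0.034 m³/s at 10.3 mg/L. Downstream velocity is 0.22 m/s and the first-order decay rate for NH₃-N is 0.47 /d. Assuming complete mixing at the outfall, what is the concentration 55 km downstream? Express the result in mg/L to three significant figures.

0.415 mg/L

204 L/s = 0.204 m³/s.
After complete mixing, C₀ = (0.034·10.3 + 0.204·0.17) / 0.238 = 1.617 mg/L.
Travel time t = 5.5e+04 m / 0.22 m/s = 2.5e+05 s = 2.894 d.
C = 1.617·exp(−0.47·2.894) = 1.617·0.2567 = 0.4151 mg/L.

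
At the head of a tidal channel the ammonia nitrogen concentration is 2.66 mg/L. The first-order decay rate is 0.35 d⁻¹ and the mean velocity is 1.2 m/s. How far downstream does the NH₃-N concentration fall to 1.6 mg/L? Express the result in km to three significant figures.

151 km

From C = C₀·e^(−kt), t = ln(C₀/C)/k = ln(2.66/1.6)/0.35 = 0.5083/0.35 = 1.452 d.
Distance = v·t = 1.2 m/s × 1.255e+05 s = 1.506e+05 m = 150.6 km.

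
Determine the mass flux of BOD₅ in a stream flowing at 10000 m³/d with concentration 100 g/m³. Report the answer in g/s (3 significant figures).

10000 m³/d = 0.1157 m³/s.
Mass flux = Q·C = 0.1157 m³/s × 100 g/m³ = 11.57 g/s.

11.6 g/s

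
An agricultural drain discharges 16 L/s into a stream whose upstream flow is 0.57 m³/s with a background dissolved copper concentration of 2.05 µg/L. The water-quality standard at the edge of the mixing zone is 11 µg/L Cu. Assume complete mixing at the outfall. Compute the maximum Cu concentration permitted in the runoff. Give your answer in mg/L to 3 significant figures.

16 L/s = 0.016 m³/s.
2.05 µg/L = 0.00205 mg/L.
11 µg/L = 0.011 mg/L.
Mass balance: 0.011·0.586 = 0.016·Cₑ + 0.57·0.00205.
Cₑ = (0.006446 − 0.001168) / 0.016 = 0.3298 mg/L.

0.330 mg/L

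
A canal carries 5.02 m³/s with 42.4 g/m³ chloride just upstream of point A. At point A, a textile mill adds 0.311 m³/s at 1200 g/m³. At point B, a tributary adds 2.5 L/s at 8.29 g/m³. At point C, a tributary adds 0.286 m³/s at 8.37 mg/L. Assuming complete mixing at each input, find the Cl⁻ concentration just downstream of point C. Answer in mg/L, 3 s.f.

105 mg/L

After input A: C = (5.02·42.4 + 0.311·1200) / 5.331 = 109.9 mg/L.
2.5 L/s = 0.0025 m³/s.
After input B: C = (5.331·109.9 + 0.0025·8.29) / 5.333 = 109.9 mg/L.
After input C: C = (5.333·109.9 + 0.286·8.37) / 5.619 = 104.7 mg/L.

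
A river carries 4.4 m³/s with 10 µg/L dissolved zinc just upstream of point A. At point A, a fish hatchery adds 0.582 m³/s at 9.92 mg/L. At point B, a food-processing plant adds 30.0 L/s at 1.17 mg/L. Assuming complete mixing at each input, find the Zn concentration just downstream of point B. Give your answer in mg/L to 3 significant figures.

10 µg/L = 0.01 mg/L.
After input A: C = (4.4·0.01 + 0.582·9.92) / 4.982 = 1.168 mg/L.
30.0 L/s = 0.03 m³/s.
After input B: C = (4.982·1.168 + 0.03·1.17) / 5.012 = 1.168 mg/L.

1.17 mg/L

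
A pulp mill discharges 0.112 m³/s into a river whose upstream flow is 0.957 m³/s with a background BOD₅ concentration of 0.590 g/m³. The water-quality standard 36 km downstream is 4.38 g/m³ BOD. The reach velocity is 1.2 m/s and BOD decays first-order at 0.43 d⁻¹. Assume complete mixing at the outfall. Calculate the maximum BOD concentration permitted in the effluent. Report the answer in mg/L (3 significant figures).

Travel time to the compliance point: t = 3.6e+04/1.2 = 3e+04 s = 0.3472 d; decay factor exp(−0.43·0.3472) = 0.8613.
So the concentration just after mixing may be at most 4.38/0.8613 = 5.085 mg/L.
Mass balance: 5.085·1.069 = 0.112·Cₑ + 0.957·0.59.
Cₑ = (5.436 − 0.5646) / 0.112 = 43.5 mg/L.

43.5 mg/L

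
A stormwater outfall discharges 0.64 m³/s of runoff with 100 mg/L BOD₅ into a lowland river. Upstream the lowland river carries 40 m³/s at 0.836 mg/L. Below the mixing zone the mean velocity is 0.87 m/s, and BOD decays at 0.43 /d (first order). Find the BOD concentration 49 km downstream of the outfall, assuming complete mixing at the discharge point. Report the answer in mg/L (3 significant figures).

1.81 mg/L

After complete mixing, C₀ = (0.64·100 + 40·0.836) / 40.64 = 2.398 mg/L.
Travel time t = 4.9e+04 m / 0.87 m/s = 5.632e+04 s = 0.6519 d.
C = 2.398·exp(−0.43·0.6519) = 2.398·0.7556 = 1.812 mg/L.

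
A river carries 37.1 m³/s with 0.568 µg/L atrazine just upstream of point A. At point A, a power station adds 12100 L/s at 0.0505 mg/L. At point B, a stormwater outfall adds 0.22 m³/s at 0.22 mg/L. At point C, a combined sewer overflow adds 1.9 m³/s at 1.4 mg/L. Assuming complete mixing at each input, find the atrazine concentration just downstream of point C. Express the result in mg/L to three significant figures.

0.568 µg/L = 0.000568 mg/L.
12100 L/s = 12.1 m³/s.
After input A: C = (37.1·0.000568 + 12.1·0.0505) / 49.2 = 0.01285 mg/L.
After input B: C = (49.2·0.01285 + 0.22·0.22) / 49.42 = 0.01377 mg/L.
After input C: C = (49.42·0.01377 + 1.9·1.4) / 51.32 = 0.06509 mg/L.

0.0651 mg/L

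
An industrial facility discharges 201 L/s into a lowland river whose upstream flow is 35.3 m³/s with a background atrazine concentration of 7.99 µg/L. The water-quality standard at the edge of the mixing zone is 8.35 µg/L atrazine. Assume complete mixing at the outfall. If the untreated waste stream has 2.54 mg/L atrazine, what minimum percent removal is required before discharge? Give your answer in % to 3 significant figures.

97.2 %

201 L/s = 0.201 m³/s.
7.99 µg/L = 0.00799 mg/L.
8.35 µg/L = 0.00835 mg/L.
Mass balance: 0.00835·35.5 = 0.201·Cₑ + 35.3·0.00799.
Cₑ = (0.2964 − 0.282) / 0.201 = 0.07157 mg/L.
Required removal = 1 − 0.07157/2.54 = 97.18 %.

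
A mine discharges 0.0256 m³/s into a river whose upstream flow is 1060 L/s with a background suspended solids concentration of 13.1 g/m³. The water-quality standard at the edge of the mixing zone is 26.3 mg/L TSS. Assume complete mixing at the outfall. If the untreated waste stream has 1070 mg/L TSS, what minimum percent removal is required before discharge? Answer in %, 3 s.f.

46.5 %

1060 L/s = 1.06 m³/s.
Mass balance: 26.3·1.086 = 0.0256·Cₑ + 1.06·13.1.
Cₑ = (28.55 − 13.89) / 0.0256 = 572.9 mg/L.
Required removal = 1 − 572.9/1070 = 46.46 %.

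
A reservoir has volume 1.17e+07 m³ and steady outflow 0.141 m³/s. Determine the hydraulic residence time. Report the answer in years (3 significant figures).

Q = 0.141 m³/s × 3.156e+07 s/yr = 4.45e+06 m³/yr.
Hydraulic residence time τ = V/Q = 1.17e+07/4.45e+06 = 2.629 yr.

2.63 yr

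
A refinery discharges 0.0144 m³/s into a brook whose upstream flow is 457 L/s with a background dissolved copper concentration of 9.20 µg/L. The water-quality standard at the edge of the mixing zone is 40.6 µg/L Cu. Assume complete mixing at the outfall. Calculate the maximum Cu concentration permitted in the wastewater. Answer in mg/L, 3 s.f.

1.04 mg/L

457 L/s = 0.457 m³/s.
9.20 µg/L = 0.0092 mg/L.
40.6 µg/L = 0.0406 mg/L.
Mass balance: 0.0406·0.4714 = 0.0144·Cₑ + 0.457·0.0092.
Cₑ = (0.01914 − 0.004204) / 0.0144 = 1.037 mg/L.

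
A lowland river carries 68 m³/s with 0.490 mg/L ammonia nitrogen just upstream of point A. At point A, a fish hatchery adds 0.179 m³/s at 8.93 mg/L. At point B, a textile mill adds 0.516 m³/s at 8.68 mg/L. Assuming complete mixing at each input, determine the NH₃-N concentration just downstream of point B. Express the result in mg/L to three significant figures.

After input A: C = (68·0.49 + 0.179·8.93) / 68.18 = 0.5122 mg/L.
After input B: C = (68.18·0.5122 + 0.516·8.68) / 68.7 = 0.5735 mg/L.

0.574 mg/L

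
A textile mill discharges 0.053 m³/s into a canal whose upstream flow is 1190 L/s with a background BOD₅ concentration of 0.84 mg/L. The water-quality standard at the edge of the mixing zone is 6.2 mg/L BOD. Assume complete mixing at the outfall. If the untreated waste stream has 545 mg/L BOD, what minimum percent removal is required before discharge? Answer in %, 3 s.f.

76.8 %

1190 L/s = 1.19 m³/s.
Mass balance: 6.2·1.243 = 0.053·Cₑ + 1.19·0.84.
Cₑ = (7.707 − 0.9996) / 0.053 = 126.5 mg/L.
Required removal = 1 − 126.5/545 = 76.78 %.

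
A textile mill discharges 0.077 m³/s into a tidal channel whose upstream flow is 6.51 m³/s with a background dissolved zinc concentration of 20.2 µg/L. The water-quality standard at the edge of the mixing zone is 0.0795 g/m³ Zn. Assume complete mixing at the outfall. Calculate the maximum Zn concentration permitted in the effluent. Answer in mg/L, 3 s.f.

5.09 mg/L

20.2 µg/L = 0.0202 mg/L.
Mass balance: 0.0795·6.587 = 0.077·Cₑ + 6.51·0.0202.
Cₑ = (0.5237 − 0.1315) / 0.077 = 5.093 mg/L.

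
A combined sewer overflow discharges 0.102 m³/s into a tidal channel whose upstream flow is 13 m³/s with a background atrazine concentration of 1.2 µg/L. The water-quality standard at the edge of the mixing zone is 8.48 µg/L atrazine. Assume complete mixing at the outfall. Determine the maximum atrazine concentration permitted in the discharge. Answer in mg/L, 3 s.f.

0.936 mg/L

1.2 µg/L = 0.0012 mg/L.
8.48 µg/L = 0.00848 mg/L.
Mass balance: 0.00848·13.1 = 0.102·Cₑ + 13·0.0012.
Cₑ = (0.1111 − 0.0156) / 0.102 = 0.9363 mg/L.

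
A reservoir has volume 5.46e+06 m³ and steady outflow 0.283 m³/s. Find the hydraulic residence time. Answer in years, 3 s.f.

0.611 yr

Q = 0.283 m³/s × 3.156e+07 s/yr = 8.931e+06 m³/yr.
Hydraulic residence time τ = V/Q = 5.46e+06/8.931e+06 = 0.6114 yr.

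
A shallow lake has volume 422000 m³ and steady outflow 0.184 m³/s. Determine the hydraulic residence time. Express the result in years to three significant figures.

Q = 0.184 m³/s × 3.156e+07 s/yr = 5.807e+06 m³/yr.
Hydraulic residence time τ = V/Q = 422000/5.807e+06 = 0.07268 yr.

0.0727 yr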